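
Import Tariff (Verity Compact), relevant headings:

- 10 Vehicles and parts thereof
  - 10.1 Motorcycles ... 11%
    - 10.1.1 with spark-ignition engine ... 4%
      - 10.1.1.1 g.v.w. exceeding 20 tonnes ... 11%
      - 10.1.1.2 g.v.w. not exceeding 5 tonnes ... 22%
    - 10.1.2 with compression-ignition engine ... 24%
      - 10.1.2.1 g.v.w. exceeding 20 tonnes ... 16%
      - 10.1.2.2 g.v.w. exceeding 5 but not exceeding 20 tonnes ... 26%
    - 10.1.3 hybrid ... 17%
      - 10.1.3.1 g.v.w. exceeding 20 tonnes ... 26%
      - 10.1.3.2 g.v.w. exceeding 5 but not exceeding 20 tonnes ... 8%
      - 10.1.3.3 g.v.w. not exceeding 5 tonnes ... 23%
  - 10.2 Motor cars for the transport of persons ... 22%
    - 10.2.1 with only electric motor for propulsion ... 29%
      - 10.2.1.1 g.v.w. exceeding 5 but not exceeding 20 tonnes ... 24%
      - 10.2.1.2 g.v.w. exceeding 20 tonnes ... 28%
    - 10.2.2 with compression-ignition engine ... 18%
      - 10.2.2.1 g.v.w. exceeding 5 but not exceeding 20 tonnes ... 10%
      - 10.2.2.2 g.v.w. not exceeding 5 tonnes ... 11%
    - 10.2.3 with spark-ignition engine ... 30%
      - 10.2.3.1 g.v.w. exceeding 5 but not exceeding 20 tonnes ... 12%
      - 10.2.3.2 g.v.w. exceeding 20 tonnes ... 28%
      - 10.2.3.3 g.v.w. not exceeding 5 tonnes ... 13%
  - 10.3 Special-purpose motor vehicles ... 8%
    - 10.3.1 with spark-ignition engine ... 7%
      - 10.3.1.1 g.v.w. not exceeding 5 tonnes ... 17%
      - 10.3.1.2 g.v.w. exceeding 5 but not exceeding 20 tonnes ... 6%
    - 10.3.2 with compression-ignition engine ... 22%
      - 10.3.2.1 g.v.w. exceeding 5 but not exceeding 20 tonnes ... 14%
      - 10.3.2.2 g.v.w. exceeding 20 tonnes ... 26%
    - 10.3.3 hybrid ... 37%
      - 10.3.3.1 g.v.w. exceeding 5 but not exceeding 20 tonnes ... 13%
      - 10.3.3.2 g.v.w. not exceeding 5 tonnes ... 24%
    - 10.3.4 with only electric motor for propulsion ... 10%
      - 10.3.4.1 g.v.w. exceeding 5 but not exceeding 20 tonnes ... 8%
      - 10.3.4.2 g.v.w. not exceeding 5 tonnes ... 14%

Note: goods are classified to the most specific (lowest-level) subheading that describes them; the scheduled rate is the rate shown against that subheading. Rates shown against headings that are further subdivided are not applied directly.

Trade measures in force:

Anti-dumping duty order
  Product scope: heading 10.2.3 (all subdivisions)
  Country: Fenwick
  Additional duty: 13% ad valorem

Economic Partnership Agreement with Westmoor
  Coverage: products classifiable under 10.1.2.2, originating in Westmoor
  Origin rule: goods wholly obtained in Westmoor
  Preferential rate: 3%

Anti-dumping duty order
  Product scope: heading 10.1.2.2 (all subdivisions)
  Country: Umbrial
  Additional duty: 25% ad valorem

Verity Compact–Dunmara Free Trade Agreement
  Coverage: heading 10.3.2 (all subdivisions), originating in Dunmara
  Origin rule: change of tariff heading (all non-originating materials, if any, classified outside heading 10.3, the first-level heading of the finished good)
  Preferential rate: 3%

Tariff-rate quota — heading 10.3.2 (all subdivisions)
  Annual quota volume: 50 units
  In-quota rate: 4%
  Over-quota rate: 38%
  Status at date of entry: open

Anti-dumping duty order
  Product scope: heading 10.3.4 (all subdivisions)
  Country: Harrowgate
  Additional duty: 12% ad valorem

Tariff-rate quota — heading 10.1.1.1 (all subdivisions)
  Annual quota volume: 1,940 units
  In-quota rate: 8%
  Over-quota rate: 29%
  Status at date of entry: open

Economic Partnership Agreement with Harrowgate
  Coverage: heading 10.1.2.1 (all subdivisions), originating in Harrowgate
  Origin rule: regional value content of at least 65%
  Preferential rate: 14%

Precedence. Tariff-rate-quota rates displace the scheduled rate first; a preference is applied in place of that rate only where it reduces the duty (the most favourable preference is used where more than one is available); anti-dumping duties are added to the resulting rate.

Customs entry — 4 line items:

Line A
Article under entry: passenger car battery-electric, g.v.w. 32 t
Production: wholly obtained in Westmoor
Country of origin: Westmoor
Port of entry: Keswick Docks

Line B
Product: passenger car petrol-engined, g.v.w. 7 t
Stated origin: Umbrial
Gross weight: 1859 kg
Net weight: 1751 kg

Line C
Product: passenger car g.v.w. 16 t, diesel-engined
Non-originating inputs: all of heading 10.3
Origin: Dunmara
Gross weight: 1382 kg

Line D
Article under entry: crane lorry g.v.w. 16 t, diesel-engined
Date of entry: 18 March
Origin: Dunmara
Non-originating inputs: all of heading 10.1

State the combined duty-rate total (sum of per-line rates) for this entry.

53%

Line A: passenger car → 10.2; battery-electric → 10.2.1; g.v.w. 32 t → 10.2.1.2. Scheduled 28%. Westmoor agreement on 10.1.2.2: 10.2.1.2 not covered. → 28%.
Line B: passenger car → 10.2; petrol-engined → 10.2.3; g.v.w. 7 t → 10.2.3.1. Scheduled 12%. No special measure applies. → 12%.
Line C: passenger car → 10.2; diesel-engined → 10.2.2; g.v.w. 16 t → 10.2.2.1. Scheduled 10%. Dunmara agreement on 10.3.2: 10.2.2.1 not covered. → 10%.
Line D: crane lorry → 10.3; diesel-engined → 10.3.2; g.v.w. 16 t → 10.3.2.1. Scheduled 14%. quota on 10.3.2 open → in-quota 4%; Dunmara agreement on 10.3.2: CTH met → 3% available; preferential 3%. → 3%.
Sum: 28% + 12% + 10% + 3% = 53%.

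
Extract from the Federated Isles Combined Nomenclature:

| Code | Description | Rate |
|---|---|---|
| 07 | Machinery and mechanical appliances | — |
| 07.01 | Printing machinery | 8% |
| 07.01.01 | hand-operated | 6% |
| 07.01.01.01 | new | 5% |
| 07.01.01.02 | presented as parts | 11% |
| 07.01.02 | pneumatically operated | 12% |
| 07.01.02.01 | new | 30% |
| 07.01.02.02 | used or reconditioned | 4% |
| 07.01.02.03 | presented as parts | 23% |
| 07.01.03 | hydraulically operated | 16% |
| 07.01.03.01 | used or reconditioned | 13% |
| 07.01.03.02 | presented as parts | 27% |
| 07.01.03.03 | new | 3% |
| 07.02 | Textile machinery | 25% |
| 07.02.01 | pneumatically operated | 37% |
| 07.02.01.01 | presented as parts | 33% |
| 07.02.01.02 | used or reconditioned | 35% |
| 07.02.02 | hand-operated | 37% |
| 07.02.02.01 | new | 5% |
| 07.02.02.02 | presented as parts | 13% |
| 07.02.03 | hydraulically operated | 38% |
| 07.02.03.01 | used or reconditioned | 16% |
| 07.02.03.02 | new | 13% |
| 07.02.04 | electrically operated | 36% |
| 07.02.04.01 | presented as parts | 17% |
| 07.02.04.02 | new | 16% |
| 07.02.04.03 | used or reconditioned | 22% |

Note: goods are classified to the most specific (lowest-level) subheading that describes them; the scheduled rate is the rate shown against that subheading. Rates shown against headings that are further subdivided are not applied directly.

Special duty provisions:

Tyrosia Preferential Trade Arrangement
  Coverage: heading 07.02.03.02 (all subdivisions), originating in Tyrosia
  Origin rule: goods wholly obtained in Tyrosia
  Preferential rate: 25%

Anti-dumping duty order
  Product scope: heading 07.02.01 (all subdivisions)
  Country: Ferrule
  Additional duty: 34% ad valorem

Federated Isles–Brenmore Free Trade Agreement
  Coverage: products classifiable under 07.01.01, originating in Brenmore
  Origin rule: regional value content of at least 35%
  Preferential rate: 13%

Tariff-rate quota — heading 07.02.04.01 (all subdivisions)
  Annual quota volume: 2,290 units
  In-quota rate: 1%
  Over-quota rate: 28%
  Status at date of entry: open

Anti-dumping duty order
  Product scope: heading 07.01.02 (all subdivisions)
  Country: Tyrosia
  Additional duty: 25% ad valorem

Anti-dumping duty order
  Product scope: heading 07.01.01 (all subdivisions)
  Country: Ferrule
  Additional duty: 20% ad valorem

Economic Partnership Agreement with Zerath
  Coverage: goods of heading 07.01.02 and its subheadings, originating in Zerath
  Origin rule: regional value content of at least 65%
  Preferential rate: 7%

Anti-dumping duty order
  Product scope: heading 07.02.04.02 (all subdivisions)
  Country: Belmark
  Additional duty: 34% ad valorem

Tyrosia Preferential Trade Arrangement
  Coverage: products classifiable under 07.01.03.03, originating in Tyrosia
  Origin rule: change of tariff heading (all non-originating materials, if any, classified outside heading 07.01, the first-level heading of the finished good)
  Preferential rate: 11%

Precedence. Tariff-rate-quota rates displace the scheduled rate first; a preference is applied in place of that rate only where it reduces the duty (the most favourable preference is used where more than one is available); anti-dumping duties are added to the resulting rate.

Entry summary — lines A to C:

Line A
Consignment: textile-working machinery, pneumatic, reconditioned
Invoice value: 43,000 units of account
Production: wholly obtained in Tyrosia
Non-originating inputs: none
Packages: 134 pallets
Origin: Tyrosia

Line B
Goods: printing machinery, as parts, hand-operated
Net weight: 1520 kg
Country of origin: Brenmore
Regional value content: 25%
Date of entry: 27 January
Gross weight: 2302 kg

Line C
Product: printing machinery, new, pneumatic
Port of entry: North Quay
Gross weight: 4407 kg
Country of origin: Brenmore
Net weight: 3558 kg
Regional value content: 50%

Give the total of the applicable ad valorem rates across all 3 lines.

76%

Line A: textile-working → 07.02; pneumatic → 07.02.01; reconditioned → 07.02.01.02. Scheduled 35%. Tyrosia agreement on 07.02.03.02: 07.02.01.02 not covered; Tyrosia agreement on 07.01.03.03: 07.02.01.02 not covered. → 35%.
Line B: printing → 07.01; hand-operated → 07.01.01; as parts → 07.01.01.02. Scheduled 11%. Brenmore agreement on 07.01.01: RVC < 35%. → 11%.
Line C: printing → 07.01; pneumatic → 07.01.02; new → 07.01.02.01. Scheduled 30%. Brenmore agreement on 07.01.01: 07.01.02.01 not covered. → 30%.
Sum: 35% + 11% + 30% = 76%.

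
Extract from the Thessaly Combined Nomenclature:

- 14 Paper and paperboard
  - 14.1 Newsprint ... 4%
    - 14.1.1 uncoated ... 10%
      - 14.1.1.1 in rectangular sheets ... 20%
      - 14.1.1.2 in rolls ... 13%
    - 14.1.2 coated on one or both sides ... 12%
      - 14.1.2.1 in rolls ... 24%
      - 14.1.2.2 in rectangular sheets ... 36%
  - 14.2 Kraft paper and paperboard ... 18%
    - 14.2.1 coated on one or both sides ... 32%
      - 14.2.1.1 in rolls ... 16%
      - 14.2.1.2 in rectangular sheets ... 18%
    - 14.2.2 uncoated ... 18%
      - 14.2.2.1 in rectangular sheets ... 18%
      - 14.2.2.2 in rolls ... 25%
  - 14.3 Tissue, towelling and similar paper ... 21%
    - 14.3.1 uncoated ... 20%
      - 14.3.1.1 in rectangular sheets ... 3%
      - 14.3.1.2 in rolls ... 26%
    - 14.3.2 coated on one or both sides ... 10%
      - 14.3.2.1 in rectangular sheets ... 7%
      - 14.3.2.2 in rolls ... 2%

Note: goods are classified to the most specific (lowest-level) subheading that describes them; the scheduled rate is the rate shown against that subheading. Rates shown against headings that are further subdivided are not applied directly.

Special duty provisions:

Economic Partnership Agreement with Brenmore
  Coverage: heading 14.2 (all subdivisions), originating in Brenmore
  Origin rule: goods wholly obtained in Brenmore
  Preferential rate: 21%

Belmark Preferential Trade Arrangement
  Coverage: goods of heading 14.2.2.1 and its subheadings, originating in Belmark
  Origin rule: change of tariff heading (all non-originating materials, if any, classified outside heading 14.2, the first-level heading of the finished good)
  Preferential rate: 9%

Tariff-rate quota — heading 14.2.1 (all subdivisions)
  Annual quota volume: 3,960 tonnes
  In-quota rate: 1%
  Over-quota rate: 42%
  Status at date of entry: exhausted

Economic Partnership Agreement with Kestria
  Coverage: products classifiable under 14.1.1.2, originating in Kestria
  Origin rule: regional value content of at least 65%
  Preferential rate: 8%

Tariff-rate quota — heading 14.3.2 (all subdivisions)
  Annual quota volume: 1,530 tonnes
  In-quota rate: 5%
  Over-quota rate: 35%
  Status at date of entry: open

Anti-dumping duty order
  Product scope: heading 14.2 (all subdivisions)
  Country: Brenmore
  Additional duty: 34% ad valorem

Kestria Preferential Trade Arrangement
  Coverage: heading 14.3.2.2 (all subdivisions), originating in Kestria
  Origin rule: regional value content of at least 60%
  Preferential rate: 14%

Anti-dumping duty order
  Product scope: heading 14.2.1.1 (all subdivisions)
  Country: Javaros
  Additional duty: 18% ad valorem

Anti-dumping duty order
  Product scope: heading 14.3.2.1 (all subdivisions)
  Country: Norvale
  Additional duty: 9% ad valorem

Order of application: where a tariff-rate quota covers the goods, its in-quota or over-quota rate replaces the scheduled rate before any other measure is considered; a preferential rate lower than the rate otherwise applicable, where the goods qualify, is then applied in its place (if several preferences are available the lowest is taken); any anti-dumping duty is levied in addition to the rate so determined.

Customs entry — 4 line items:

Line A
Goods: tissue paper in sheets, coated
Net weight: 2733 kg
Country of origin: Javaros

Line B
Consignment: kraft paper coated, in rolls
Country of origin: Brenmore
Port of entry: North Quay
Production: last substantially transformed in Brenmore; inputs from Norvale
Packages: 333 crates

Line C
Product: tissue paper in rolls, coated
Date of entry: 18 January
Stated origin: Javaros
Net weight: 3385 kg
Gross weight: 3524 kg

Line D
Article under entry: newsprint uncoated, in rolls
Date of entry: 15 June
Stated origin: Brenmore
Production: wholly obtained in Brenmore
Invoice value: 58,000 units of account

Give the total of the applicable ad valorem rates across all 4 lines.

99%

Line A: tissue paper → 14.3; coated → 14.3.2; in sheets → 14.3.2.1. Scheduled 7%. quota on 14.3.2 open → in-quota 5%. → 5%.
Line B: kraft paper → 14.2; coated → 14.2.1; in rolls → 14.2.1.1. Scheduled 16%. quota on 14.2.1 exhausted → over-quota 42%; Brenmore agreement on 14.2: not wholly obtained; anti-dumping (Brenmore, 14.2): +34%; total 42% + 34% = 76%. → 76%.
Line C: tissue paper → 14.3; coated → 14.3.2; in rolls → 14.3.2.2. Scheduled 2%. quota on 14.3.2 open → in-quota 5%. → 5%.
Line D: newsprint → 14.1; uncoated → 14.1.1; in rolls → 14.1.1.2. Scheduled 13%. Brenmore agreement on 14.2: 14.1.1.2 not covered. → 13%.
Sum: 5% + 76% + 5% + 13% = 99%.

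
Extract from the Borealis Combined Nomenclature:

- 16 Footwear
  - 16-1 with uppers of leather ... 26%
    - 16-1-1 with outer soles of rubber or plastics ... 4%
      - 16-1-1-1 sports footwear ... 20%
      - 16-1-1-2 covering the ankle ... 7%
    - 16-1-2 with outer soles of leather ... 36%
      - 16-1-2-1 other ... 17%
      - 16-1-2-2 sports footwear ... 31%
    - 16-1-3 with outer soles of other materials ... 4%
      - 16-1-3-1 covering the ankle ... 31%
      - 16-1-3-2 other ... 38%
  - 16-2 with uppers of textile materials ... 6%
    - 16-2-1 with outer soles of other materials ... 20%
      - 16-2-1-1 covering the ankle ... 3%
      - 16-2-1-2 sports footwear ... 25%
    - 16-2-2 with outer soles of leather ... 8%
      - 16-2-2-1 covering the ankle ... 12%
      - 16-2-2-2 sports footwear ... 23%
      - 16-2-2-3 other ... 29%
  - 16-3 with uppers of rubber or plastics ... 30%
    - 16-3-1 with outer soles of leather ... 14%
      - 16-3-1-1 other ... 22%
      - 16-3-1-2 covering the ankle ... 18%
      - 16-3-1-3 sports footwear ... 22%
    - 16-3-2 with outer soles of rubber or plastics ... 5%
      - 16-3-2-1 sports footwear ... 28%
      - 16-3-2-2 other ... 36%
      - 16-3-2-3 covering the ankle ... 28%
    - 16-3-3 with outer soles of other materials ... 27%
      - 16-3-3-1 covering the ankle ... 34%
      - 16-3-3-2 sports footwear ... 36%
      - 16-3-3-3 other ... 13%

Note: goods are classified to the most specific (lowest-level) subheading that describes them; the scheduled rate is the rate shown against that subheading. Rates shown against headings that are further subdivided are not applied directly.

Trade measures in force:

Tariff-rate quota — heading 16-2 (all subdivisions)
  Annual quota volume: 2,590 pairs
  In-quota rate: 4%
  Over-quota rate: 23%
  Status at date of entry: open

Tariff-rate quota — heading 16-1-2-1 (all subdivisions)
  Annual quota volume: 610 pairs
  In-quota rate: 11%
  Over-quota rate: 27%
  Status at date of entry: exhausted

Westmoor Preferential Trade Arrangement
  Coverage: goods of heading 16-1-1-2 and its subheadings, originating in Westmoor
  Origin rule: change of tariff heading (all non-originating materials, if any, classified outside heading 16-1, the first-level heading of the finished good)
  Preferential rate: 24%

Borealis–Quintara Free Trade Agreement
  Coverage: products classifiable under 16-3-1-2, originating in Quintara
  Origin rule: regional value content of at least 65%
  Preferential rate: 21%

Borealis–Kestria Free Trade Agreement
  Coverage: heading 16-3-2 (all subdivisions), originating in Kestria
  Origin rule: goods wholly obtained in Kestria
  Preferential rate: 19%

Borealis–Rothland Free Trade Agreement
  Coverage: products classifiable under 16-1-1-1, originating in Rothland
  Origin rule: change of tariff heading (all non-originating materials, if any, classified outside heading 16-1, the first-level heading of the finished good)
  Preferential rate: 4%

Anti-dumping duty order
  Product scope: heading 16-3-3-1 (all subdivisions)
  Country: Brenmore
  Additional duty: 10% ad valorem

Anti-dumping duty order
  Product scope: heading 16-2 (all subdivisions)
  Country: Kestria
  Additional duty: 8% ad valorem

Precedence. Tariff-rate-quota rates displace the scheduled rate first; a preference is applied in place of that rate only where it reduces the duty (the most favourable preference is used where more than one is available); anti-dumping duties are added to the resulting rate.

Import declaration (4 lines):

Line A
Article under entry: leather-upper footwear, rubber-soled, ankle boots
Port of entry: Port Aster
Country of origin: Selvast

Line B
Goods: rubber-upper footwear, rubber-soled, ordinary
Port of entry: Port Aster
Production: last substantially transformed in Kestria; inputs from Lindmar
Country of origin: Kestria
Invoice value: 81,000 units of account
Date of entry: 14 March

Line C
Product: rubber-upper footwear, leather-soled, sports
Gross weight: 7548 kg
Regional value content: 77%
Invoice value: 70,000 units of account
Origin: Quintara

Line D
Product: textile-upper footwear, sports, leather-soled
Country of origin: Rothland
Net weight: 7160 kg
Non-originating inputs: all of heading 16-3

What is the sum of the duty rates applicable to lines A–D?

69%

Line A: leather-upper → 16-1; rubber-soled → 16-1-1; ankle boots → 16-1-1-2. Scheduled 7%. No special measure applies. → 7%.
Line B: rubber-upper → 16-3; rubber-soled → 16-3-2; ordinary → 16-3-2-2. Scheduled 36%. Kestria agreement on 16-3-2: not wholly obtained. → 36%.
Line C: rubber-upper → 16-3; leather-soled → 16-3-1; sports → 16-3-1-3. Scheduled 22%. Quintara agreement on 16-3-1-2: 16-3-1-3 not covered. → 22%.
Line D: textile-upper → 16-2; leather-soled → 16-2-2; sports → 16-2-2-2. Scheduled 23%. quota on 16-2 open → in-quota 4%; Rothland agreement on 16-1-1-1: 16-2-2-2 not covered. → 4%.
Sum: 7% + 36% + 22% + 4% = 69%.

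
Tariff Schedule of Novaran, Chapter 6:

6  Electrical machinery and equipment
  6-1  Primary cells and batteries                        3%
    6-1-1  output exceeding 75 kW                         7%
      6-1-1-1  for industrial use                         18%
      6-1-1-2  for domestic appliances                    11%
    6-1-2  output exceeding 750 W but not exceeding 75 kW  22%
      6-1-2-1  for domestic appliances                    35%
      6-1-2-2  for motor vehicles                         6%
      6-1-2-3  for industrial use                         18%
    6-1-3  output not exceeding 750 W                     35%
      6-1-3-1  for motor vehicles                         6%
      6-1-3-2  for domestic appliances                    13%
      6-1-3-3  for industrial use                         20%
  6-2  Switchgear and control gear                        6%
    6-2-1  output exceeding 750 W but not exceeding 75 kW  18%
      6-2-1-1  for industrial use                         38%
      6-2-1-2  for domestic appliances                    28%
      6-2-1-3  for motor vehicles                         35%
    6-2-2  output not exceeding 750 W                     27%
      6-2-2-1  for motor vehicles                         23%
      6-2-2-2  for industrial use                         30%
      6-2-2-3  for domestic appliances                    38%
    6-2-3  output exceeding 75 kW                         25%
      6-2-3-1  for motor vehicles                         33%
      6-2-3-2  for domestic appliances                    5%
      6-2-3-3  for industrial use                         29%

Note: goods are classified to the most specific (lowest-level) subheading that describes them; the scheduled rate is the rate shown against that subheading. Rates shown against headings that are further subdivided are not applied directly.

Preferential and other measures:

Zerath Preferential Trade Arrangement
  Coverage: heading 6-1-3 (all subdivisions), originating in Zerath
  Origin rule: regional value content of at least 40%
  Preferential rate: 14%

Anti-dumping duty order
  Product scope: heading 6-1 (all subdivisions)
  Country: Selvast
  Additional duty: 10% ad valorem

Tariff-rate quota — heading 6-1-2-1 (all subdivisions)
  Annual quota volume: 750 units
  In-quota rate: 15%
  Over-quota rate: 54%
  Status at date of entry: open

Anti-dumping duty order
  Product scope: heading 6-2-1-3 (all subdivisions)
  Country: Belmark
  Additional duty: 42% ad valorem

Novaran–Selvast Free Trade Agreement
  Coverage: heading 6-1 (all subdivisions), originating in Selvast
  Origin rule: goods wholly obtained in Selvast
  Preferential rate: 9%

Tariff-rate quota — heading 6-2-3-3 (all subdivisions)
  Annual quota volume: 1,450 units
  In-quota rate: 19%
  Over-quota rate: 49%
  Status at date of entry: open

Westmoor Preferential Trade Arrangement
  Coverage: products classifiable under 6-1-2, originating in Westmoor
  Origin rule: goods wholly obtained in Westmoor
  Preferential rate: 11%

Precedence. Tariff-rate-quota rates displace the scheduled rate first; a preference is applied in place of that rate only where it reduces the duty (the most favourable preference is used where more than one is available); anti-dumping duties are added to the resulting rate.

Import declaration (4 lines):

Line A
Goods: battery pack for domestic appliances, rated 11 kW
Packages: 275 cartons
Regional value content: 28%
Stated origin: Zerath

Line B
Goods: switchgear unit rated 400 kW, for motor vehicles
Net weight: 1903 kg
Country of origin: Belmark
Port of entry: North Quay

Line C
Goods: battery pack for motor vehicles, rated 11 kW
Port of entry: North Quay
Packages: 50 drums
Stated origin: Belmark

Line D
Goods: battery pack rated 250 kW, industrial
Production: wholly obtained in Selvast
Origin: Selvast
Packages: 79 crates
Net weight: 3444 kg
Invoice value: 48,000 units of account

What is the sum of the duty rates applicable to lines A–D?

73%

Line A: battery pack → 6-1; rated 11 kW → 6-1-2; for domestic appliances → 6-1-2-1. Scheduled 35%. quota on 6-1-2-1 open → in-quota 15%; Zerath agreement on 6-1-3: 6-1-2-1 not covered. → 15%.
Line B: switchgear unit → 6-2; rated 400 kW → 6-2-3; for motor vehicles → 6-2-3-1. Scheduled 33%. No special measure applies. → 33%.
Line C: battery pack → 6-1; rated 11 kW → 6-1-2; for motor vehicles → 6-1-2-2. Scheduled 6%. No special measure applies. → 6%.
Line D: battery pack → 6-1; rated 250 kW → 6-1-1; industrial → 6-1-1-1. Scheduled 18%. Selvast agreement on 6-1: wholly obtained → 9% available; preferential 9%; anti-dumping (Selvast, 6-1): +10%; total 9% + 10% = 19%. → 19%.
Sum: 15% + 33% + 6% + 19% = 73%.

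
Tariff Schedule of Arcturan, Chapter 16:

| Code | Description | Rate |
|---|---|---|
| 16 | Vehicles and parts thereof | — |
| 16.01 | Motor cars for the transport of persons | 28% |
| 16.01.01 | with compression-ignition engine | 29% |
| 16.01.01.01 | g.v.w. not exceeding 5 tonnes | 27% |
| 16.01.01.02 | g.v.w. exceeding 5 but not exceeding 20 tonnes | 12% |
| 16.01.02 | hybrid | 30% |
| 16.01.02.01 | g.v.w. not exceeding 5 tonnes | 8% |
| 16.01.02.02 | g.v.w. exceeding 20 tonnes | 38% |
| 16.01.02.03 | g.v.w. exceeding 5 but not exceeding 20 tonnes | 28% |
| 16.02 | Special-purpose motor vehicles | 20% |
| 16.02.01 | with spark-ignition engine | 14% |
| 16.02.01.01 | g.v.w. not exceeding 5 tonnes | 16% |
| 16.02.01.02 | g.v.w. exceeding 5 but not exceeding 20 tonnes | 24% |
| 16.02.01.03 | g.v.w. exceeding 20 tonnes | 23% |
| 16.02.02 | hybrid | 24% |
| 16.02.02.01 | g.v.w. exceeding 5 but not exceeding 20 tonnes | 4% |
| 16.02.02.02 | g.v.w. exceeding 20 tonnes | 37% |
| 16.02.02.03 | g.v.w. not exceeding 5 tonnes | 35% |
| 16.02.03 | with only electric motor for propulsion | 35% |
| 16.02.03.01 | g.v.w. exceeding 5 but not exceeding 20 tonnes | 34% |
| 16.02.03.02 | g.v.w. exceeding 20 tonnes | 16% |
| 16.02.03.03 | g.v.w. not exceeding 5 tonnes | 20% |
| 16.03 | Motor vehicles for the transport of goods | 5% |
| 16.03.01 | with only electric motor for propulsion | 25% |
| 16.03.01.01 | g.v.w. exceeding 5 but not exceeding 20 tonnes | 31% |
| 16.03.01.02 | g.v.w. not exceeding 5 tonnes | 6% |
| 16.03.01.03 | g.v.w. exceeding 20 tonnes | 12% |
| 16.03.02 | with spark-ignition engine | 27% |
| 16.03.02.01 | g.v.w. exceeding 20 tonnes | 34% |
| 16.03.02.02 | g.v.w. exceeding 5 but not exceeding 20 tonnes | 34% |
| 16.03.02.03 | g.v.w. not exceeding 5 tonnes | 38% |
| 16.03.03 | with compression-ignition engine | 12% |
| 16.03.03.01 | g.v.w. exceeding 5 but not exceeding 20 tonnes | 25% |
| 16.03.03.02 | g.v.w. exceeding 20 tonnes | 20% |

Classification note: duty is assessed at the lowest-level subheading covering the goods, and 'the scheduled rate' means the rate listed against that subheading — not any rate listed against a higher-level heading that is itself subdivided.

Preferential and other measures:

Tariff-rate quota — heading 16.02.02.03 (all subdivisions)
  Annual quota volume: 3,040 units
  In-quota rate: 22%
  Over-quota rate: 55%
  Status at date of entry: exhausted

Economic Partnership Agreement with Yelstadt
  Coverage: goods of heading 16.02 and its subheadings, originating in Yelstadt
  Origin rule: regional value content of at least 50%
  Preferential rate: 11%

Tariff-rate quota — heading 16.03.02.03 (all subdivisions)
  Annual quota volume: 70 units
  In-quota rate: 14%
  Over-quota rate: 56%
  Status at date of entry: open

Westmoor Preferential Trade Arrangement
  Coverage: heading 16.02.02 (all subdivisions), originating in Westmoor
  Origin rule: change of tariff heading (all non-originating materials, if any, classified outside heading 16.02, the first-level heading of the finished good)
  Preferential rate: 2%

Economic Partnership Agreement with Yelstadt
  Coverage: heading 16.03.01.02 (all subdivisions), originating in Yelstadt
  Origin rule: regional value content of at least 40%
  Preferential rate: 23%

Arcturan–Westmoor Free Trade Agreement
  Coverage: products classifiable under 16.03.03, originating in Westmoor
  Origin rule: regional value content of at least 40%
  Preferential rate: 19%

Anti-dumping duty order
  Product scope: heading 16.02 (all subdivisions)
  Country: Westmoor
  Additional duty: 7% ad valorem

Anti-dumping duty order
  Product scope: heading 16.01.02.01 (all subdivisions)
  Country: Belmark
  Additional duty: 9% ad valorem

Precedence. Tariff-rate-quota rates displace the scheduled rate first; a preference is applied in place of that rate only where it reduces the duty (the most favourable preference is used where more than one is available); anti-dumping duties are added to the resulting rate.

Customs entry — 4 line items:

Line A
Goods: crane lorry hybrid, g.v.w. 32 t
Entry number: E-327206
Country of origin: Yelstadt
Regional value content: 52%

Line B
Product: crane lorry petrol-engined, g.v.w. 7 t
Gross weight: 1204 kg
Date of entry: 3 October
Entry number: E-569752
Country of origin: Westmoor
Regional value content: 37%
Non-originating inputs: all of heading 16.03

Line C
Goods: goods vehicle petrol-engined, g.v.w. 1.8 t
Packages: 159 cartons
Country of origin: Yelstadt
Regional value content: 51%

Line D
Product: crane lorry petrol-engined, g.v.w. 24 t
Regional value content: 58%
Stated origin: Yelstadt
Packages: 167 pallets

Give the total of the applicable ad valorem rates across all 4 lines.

67%

Line A: crane lorry → 16.02; hybrid → 16.02.02; g.v.w. 32 t → 16.02.02.02. Scheduled 37%. Yelstadt agreement on 16.02: RVC ≥ 50% → 11% available; Yelstadt agreement on 16.03.01.02: 16.02.02.02 not covered; preferential 11%. → 11%.
Line B: crane lorry → 16.02; petrol-engined → 16.02.01; g.v.w. 7 t → 16.02.01.02. Scheduled 24%. Westmoor agreement on 16.02.02: 16.02.01.02 not covered; Westmoor agreement on 16.03.03: 16.02.01.02 not covered; anti-dumping (Westmoor, 16.02): +7%; total 24% + 7% = 31%. → 31%.
Line C: goods vehicle → 16.03; petrol-engined → 16.03.02; g.v.w. 1.8 t → 16.03.02.03. Scheduled 38%. quota on 16.03.02.03 open → in-quota 14%; Yelstadt agreement on 16.02: 16.03.02.03 not covered; Yelstadt agreement on 16.03.01.02: 16.03.02.03 not covered. → 14%.
Line D: crane lorry → 16.02; petrol-engined → 16.02.01; g.v.w. 24 t → 16.02.01.03. Scheduled 23%. Yelstadt agreement on 16.02: RVC ≥ 50% → 11% available; Yelstadt agreement on 16.03.01.02: 16.02.01.03 not covered; preferential 11%. → 11%.
Sum: 11% + 31% + 14% + 11% = 67%.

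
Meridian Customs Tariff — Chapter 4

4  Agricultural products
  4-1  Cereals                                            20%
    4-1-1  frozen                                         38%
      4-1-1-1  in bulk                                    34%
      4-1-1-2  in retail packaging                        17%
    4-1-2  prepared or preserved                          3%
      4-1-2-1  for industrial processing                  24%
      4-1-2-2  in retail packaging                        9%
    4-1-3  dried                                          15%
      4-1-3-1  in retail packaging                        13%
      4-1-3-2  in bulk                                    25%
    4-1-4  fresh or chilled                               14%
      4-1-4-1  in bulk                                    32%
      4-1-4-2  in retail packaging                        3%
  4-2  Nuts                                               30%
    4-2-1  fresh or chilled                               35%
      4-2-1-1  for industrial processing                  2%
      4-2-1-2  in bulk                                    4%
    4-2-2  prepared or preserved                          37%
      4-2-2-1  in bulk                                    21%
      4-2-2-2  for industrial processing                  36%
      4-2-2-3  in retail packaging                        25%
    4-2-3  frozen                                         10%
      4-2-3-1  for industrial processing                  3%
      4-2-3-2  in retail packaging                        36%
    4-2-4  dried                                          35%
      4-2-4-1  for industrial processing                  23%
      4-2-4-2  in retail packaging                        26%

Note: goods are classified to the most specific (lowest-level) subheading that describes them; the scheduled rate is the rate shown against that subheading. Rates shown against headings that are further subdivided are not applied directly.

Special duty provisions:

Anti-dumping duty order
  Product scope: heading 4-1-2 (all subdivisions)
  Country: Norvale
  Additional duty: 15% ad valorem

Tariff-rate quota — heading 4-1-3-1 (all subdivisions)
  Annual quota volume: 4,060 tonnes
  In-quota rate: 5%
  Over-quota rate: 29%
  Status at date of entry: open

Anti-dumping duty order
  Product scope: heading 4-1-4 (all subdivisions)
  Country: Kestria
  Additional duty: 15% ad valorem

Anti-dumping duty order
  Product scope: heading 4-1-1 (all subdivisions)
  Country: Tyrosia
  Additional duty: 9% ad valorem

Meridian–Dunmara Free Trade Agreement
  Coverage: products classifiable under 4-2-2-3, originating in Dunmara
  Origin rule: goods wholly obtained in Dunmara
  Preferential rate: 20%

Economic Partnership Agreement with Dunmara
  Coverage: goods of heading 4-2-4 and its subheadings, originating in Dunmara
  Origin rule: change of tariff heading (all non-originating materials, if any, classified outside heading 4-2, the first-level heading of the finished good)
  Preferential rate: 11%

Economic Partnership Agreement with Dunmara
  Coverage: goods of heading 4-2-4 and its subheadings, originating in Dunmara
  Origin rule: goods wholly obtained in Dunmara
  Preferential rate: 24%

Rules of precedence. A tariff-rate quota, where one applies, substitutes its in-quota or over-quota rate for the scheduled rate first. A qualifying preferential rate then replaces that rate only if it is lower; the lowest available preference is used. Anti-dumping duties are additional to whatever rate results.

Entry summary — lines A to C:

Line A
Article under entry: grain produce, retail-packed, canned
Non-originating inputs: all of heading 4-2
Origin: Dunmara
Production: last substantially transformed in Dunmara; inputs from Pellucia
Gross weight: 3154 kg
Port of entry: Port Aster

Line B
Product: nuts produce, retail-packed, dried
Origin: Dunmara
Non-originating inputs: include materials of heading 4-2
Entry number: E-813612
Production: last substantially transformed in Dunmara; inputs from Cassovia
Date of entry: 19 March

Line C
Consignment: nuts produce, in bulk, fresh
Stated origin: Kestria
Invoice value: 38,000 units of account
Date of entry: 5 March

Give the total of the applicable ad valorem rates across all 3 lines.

39%

Line A: grain → 4-1; canned → 4-1-2; retail-packed → 4-1-2-2. Scheduled 9%. Dunmara agreement on 4-2-2-3: 4-1-2-2 not covered; Dunmara agreement on 4-2-4: 4-1-2-2 not covered; Dunmara agreement on 4-2-4: 4-1-2-2 not covered. → 9%.
Line B: nuts → 4-2; dried → 4-2-4; retail-packed → 4-2-4-2. Scheduled 26%. Dunmara agreement on 4-2-2-3: 4-2-4-2 not covered; Dunmara agreement on 4-2-4: CTH not met; Dunmara agreement on 4-2-4: not wholly obtained. → 26%.
Line C: nuts → 4-2; fresh → 4-2-1; in bulk → 4-2-1-2. Scheduled 4%. No special measure applies. → 4%.
Sum: 9% + 26% + 4% = 39%.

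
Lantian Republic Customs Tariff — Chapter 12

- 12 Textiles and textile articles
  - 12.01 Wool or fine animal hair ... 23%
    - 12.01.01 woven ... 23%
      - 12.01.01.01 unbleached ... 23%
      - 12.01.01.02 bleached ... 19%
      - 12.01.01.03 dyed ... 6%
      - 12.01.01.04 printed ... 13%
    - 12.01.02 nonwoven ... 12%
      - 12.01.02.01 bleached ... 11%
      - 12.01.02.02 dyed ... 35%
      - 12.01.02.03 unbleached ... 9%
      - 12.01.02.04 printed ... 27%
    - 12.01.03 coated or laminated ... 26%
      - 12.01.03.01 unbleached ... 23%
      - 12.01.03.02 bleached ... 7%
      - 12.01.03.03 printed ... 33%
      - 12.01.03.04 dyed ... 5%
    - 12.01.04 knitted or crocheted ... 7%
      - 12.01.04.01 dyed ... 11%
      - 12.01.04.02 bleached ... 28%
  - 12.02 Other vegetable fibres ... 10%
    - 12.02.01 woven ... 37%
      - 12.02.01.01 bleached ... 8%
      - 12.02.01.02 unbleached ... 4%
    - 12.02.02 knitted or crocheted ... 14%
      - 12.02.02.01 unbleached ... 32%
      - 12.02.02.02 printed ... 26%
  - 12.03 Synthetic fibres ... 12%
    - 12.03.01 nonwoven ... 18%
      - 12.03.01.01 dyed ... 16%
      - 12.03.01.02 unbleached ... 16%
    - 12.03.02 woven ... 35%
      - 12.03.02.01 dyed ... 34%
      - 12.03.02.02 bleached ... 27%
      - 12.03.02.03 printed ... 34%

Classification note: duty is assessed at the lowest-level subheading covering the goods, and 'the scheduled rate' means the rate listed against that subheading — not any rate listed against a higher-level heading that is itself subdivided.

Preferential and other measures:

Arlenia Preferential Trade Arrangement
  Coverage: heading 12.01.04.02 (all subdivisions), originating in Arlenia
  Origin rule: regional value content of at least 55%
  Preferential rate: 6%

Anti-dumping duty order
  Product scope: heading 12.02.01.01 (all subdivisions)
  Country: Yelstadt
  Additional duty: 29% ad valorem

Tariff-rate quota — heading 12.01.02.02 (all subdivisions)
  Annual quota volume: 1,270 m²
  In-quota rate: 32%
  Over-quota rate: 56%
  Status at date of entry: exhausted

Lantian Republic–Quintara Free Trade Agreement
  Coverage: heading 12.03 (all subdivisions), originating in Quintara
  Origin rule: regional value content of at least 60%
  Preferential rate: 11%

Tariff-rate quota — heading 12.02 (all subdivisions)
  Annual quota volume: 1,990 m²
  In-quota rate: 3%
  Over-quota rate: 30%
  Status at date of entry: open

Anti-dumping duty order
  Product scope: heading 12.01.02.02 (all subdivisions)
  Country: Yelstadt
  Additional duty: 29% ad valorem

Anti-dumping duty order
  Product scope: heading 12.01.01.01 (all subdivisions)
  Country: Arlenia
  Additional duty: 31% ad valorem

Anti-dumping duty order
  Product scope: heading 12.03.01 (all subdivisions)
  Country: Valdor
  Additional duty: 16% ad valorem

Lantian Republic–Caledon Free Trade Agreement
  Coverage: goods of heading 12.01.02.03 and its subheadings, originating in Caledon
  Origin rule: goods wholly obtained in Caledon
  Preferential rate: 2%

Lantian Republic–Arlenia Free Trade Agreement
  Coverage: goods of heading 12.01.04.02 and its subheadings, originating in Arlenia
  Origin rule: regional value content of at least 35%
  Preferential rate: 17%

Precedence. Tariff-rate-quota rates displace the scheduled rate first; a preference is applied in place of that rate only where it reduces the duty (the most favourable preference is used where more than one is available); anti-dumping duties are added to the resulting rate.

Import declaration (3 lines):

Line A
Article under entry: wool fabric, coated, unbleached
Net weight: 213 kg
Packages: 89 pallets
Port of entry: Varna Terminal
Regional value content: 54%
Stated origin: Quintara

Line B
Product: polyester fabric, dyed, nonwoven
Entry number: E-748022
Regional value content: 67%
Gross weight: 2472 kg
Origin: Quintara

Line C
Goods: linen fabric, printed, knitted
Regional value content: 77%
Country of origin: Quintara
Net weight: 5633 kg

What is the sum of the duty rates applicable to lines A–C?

37%

Line A: wool → 12.01; coated → 12.01.03; unbleached → 12.01.03.01. Scheduled 23%. Quintara agreement on 12.03: 12.01.03.01 not covered. → 23%.
Line B: polyester → 12.03; nonwoven → 12.03.01; dyed → 12.03.01.01. Scheduled 16%. Quintara agreement on 12.03: RVC ≥ 60% → 11% available; preferential 11%. → 11%.
Line C: linen → 12.02; knitted → 12.02.02; printed → 12.02.02.02. Scheduled 26%. quota on 12.02 open → in-quota 3%; Quintara agreement on 12.03: 12.02.02.02 not covered. → 3%.
Sum: 23% + 11% + 3% = 37%.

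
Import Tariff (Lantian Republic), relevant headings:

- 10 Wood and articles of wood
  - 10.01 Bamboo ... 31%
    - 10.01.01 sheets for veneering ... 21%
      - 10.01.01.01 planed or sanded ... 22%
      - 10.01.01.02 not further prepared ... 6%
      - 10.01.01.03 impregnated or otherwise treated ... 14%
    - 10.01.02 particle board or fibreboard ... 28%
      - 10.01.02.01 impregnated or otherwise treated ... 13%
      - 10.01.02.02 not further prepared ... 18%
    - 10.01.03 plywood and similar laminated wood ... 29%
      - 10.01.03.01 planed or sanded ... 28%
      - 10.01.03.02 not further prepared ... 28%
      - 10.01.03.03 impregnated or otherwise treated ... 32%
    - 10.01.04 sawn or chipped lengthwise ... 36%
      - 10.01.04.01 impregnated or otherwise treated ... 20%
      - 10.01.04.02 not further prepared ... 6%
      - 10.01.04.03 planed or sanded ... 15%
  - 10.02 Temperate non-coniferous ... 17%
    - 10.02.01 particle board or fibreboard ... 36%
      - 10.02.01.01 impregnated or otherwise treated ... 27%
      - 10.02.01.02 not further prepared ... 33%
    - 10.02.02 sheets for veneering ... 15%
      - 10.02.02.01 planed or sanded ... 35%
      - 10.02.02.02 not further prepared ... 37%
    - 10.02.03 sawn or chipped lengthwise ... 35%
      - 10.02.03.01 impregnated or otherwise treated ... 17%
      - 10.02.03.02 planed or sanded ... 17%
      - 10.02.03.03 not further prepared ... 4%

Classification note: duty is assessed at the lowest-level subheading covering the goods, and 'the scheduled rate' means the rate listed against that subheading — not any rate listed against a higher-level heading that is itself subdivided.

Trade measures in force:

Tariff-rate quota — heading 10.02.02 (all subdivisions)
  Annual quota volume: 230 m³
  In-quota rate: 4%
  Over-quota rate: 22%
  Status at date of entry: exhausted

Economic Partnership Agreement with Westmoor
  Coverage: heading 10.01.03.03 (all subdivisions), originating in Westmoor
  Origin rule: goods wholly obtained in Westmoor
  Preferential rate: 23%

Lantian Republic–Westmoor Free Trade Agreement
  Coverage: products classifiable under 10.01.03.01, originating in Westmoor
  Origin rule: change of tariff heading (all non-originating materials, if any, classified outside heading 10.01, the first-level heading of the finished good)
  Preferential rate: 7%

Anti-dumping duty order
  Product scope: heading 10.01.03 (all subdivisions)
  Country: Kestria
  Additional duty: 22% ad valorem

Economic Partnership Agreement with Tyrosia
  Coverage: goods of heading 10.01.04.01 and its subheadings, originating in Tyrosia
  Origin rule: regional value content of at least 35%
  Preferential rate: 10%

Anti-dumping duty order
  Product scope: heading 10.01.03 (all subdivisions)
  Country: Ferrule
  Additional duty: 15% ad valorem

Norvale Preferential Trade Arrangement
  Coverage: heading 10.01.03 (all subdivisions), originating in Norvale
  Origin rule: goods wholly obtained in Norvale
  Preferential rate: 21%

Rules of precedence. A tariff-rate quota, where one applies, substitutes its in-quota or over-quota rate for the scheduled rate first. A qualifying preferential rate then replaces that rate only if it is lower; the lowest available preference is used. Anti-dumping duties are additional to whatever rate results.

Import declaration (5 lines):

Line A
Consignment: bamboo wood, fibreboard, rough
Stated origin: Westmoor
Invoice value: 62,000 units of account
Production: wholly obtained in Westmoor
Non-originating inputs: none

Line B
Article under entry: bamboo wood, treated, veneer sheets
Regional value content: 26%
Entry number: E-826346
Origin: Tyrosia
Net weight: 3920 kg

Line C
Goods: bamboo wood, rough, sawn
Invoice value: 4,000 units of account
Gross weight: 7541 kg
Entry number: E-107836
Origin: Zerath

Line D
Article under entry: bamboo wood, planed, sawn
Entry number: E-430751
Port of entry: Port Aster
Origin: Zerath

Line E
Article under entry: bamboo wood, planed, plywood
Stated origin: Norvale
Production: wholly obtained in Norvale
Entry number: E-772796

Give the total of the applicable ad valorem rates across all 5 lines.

Line A: bamboo → 10.01; fibreboard → 10.01.02; rough → 10.01.02.02. Scheduled 18%. Westmoor agreement on 10.01.03.03: 10.01.02.02 not covered; Westmoor agreement on 10.01.03.01: 10.01.02.02 not covered. → 18%.
Line B: bamboo → 10.01; veneer sheets → 10.01.01; treated → 10.01.01.03. Scheduled 14%. Tyrosia agreement on 10.01.04.01: 10.01.01.03 not covered. → 14%.
Line C: bamboo → 10.01; sawn → 10.01.04; rough → 10.01.04.02. Scheduled 6%. No special measure applies. → 6%.
Line D: bamboo → 10.01; sawn → 10.01.04; planed → 10.01.04.03. Scheduled 15%. No special measure applies. → 15%.
Line E: bamboo → 10.01; plywood → 10.01.03; planed → 10.01.03.01. Scheduled 28%. Norvale agreement on 10.01.03: wholly obtained → 21% available; preferential 21%. → 21%.
Sum: 18% + 14% + 6% + 15% + 21% = 74%.

74%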